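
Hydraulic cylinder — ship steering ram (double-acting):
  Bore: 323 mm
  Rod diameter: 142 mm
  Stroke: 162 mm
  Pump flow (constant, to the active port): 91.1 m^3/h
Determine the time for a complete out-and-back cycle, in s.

Cap-side area A_cap = π/4 × (323 mm)² = 81940 mm^2
Rod-side annular area A_ann = π/4 × (323² − 142²) = 66100 mm^2
t_ext = A_cap·L/Q = 0.5246 s
t_ret = A_ann·L/Q = 0.4232 s
t_cycle = t_ext + t_ret

t ≈ 0.948 s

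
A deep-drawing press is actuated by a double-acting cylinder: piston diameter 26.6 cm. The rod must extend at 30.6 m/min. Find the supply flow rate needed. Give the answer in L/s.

Cap-side area A_cap = π/4 × (26.6 cm)² = 555.7 cm^2
Q = A × v

Q ≈ 28.3 L/s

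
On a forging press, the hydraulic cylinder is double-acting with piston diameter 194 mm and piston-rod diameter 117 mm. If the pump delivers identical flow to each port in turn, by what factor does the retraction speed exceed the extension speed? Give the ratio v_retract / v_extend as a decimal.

Cap-side area A_cap = π/4 × (194 mm)² = 29560 mm^2
Rod-side annular area A_ann = π/4 × (194² − 117²) = 18810 mm^2
For equal Q, v ∝ 1/A, so v_ret/v_ext = A_cap/A_ann.

v_ret/v_ext ≈ 1.57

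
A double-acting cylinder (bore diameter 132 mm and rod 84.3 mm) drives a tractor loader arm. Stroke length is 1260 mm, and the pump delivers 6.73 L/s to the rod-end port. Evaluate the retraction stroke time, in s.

t ≈ 1.52 s

Rod-side annular area A_ann = π/4 × (132² − 84.3²) = 8103 mm^2
Swept volume V = A × L; t = V / Q = A·L / Q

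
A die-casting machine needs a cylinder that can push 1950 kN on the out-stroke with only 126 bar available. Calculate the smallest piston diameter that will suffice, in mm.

Extension force acts on the full piston face: F = P × (π/4)D².
D = √(4F / (πP)) = √(4 × 1950 kN / (π × 126 bar))

D ≈ 444 mm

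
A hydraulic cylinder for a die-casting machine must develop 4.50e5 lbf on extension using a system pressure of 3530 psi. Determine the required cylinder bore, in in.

D ≈ 12.7 in

Extension force acts on the full piston face: F = P × (π/4)D².
D = √(4F / (πP)) = √(4 × 4.50e5 lbf / (π × 3530 psi))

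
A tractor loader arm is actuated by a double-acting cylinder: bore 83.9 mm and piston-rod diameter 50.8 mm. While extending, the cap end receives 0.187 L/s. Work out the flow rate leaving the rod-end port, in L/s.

Cap-side area A_cap = π/4 × (83.9 mm)² = 5529 mm^2
Rod-side annular area A_ann = π/4 × (83.9² − 50.8²) = 3502 mm^2
Piston speed v = Q_in/A_cap; rod-end outflow Q_out = v × A_ann = Q_in × A_ann/A_cap.

Q_out ≈ 0.118 L/s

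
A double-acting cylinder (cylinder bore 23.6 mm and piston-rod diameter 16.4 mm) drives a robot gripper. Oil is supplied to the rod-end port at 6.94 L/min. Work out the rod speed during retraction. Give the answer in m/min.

Rod-side annular area A_ann = π/4 × (23.6² − 16.4²) = 226.2 mm^2
Flow into the rod-end port fills the annular volume.
v = Q / A

v ≈ 30.7 m/min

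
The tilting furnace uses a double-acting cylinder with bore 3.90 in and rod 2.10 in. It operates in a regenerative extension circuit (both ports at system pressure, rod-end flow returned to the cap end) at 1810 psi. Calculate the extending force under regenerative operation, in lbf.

F ≈ 6270 lbf

With equal pressure on both faces, forces on the annular region cancel; the net push is pressure × rod cross-section.
Rod cross-section A_rod = π/4 × (2.10 in)² = 3.464 in^2
F = P × A_rod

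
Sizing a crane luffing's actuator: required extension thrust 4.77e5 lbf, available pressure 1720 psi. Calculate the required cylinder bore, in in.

Extension force acts on the full piston face: F = P × (π/4)D².
D = √(4F / (πP)) = √(4 × 4.77e5 lbf / (π × 1720 psi))

D ≈ 18.8 in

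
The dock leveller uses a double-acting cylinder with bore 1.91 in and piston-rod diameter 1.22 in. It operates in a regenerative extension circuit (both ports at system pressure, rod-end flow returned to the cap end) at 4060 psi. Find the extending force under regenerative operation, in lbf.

With equal pressure on both faces, forces on the annular region cancel; the net push is pressure × rod cross-section.
Rod cross-section A_rod = π/4 × (1.22 in)² = 1.169 in^2
F = P × A_rod

F ≈ 4750 lbf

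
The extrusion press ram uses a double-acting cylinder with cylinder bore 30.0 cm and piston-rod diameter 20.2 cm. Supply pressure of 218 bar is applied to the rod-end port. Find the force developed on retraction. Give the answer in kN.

F ≈ 842 kN

Rod-side annular area A_ann = π/4 × (30.0² − 20.2²) = 386.4 cm^2
On retraction the pressure acts on the annular area (bore minus rod).
F = P × A_ann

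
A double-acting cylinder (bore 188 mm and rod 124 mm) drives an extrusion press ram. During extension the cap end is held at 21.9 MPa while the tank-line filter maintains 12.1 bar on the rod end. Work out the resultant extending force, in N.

Cap-side area A_cap = π/4 × (188 mm)² = 27760 mm^2
Rod-side annular area A_ann = π/4 × (188² − 124²) = 15680 mm^2
Net thrust = P_cap·A_cap − P_rod·A_ann = 6.079e5 N − 18980 N

F ≈ 5.89e5 N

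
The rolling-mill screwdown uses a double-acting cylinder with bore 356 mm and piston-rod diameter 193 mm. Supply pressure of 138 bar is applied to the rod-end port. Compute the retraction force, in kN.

F ≈ 970 kN

Rod-side annular area A_ann = π/4 × (356² − 193²) = 70280 mm^2
On retraction the pressure acts on the annular area (bore minus rod).
F = P × A_ann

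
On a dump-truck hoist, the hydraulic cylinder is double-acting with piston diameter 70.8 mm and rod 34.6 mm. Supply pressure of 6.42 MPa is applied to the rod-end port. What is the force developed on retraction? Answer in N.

Rod-side annular area A_ann = π/4 × (70.8² − 34.6²) = 2997 mm^2
On retraction the pressure acts on the annular area (bore minus rod).
F = P × A_ann

F ≈ 19200 N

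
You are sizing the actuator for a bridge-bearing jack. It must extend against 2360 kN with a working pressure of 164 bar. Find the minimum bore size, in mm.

Extension force acts on the full piston face: F = P × (π/4)D².
D = √(4F / (πP)) = √(4 × 2360 kN / (π × 164 bar))

D ≈ 428 mm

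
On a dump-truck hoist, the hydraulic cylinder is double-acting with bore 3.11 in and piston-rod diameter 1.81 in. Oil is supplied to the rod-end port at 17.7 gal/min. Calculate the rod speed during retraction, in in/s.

v ≈ 13.6 in/s

Rod-side annular area A_ann = π/4 × (3.11² − 1.81²) = 5.023 in^2
Flow into the rod-end port fills the annular volume.
v = Q / A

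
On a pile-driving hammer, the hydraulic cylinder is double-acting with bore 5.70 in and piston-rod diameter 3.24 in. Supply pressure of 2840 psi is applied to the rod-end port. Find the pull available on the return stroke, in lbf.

Rod-side annular area A_ann = π/4 × (5.70² − 3.24²) = 17.27 in^2
On retraction the pressure acts on the annular area (bore minus rod).
F = P × A_ann

F ≈ 49100 lbf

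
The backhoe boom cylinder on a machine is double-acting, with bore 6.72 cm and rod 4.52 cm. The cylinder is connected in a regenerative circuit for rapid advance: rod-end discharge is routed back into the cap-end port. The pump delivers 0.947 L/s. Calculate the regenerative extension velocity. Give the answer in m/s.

In regeneration the rod-end outflow joins the pump flow into the cap end, so the net volume the pump must supply per unit advance equals the rod cross-section area.
Rod cross-section A_rod = π/4 × (4.52 cm)² = 16.05 cm^2
v = Q_pump / A_rod

v ≈ 0.590 m/s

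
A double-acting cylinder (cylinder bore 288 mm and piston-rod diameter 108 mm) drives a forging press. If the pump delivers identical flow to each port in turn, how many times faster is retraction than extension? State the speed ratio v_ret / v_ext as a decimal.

Cap-side area A_cap = π/4 × (288 mm)² = 65140 mm^2
Rod-side annular area A_ann = π/4 × (288² − 108²) = 55980 mm^2
For equal Q, v ∝ 1/A, so v_ret/v_ext = A_cap/A_ann.

v_ret/v_ext ≈ 1.16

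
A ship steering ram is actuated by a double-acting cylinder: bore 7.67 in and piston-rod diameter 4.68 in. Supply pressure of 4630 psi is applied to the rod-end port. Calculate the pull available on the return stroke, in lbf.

Rod-side annular area A_ann = π/4 × (7.67² − 4.68²) = 29.00 in^2
On retraction the pressure acts on the annular area (bore minus rod).
F = P × A_ann

F ≈ 1.34e5 lbf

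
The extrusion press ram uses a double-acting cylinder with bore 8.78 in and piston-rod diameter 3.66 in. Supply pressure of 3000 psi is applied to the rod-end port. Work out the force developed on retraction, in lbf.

F ≈ 1.50e5 lbf

Rod-side annular area A_ann = π/4 × (8.78² − 3.66²) = 50.02 in^2
On retraction the pressure acts on the annular area (bore minus rod).
F = P × A_ann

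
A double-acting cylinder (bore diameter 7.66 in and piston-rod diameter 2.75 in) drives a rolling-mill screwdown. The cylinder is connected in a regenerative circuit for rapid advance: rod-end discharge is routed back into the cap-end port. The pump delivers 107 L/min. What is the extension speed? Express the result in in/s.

In regeneration the rod-end outflow joins the pump flow into the cap end, so the net volume the pump must supply per unit advance equals the rod cross-section area.
Rod cross-section A_rod = π/4 × (2.75 in)² = 5.940 in^2
v = Q_pump / A_rod

v ≈ 18.3 in/s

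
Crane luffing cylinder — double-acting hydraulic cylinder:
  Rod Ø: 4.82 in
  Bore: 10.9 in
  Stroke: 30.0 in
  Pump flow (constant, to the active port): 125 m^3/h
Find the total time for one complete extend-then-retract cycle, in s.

Cap-side area A_cap = π/4 × (10.9 in)² = 93.31 in^2
Rod-side annular area A_ann = π/4 × (10.9² − 4.82²) = 75.07 in^2
t_ext = A_cap·L/Q = 1.321 s
t_ret = A_ann·L/Q = 1.063 s
t_cycle = t_ext + t_ret

t ≈ 2.38 s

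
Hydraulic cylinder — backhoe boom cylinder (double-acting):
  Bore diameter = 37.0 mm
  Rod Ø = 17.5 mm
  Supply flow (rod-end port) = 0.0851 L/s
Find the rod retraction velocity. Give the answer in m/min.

v ≈ 6.12 m/min

Rod-side annular area A_ann = π/4 × (37.0² − 17.5²) = 834.7 mm^2
Flow into the rod-end port fills the annular volume.
v = Q / A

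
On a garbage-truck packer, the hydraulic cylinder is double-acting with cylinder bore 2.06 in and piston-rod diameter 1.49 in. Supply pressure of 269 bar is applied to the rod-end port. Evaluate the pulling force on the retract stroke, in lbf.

F ≈ 6200 lbf

Rod-side annular area A_ann = π/4 × (2.06² − 1.49²) = 1.589 in^2
On retraction the pressure acts on the annular area (bore minus rod).
F = P × A_ann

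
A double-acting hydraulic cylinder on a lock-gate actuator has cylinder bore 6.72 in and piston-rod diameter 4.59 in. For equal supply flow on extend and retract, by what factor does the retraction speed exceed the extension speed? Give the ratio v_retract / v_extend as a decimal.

Cap-side area A_cap = π/4 × (6.72 in)² = 35.47 in^2
Rod-side annular area A_ann = π/4 × (6.72² − 4.59²) = 18.92 in^2
For equal Q, v ∝ 1/A, so v_ret/v_ext = A_cap/A_ann.

v_ret/v_ext ≈ 1.87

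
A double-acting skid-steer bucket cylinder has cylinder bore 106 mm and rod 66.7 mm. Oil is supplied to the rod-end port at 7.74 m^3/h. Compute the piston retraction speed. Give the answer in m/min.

v ≈ 24.2 m/min

Rod-side annular area A_ann = π/4 × (106² − 66.7²) = 5331 mm^2
Flow into the rod-end port fills the annular volume.
v = Q / A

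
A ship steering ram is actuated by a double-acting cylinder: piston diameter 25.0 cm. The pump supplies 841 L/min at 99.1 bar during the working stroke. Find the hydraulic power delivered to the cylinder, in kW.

Hydraulic power = P × Q

W ≈ 139 kW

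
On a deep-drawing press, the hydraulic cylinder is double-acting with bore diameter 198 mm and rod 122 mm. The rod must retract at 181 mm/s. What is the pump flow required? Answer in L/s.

Rod-side annular area A_ann = π/4 × (198² − 122²) = 19100 mm^2
Q = A × v

Q ≈ 3.46 L/s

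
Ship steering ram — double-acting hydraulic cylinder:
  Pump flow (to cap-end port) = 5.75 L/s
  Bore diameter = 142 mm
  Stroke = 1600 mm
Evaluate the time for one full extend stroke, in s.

t ≈ 4.41 s

Cap-side area A_cap = π/4 × (142 mm)² = 15840 mm^2
Swept volume V = A × L; t = V / Q = A·L / Q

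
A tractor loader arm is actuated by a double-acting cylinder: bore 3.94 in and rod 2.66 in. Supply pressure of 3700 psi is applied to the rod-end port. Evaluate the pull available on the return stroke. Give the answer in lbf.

Rod-side annular area A_ann = π/4 × (3.94² − 2.66²) = 6.635 in^2
On retraction the pressure acts on the annular area (bore minus rod).
F = P × A_ann

F ≈ 24500 lbf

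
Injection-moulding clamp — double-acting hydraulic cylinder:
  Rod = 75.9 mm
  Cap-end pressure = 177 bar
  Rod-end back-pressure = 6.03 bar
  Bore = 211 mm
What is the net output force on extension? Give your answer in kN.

F ≈ 601 kN

Cap-side area A_cap = π/4 × (211 mm)² = 34970 mm^2
Rod-side annular area A_ann = π/4 × (211² − 75.9²) = 30440 mm^2
Net thrust = P_cap·A_cap − P_rod·A_ann = 618.9 kN − 18.36 kN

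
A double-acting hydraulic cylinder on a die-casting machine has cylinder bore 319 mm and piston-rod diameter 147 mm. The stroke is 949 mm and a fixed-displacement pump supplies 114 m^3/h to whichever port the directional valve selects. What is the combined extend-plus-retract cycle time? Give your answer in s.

t ≈ 4.28 s

Cap-side area A_cap = π/4 × (319 mm)² = 79920 mm^2
Rod-side annular area A_ann = π/4 × (319² − 147²) = 62950 mm^2
t_ext = A_cap·L/Q = 2.395 s
t_ret = A_ann·L/Q = 1.887 s
t_cycle = t_ext + t_ret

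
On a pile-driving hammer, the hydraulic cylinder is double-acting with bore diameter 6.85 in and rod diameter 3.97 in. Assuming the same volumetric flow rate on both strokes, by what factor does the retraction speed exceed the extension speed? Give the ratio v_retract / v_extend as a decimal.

Cap-side area A_cap = π/4 × (6.85 in)² = 36.85 in^2
Rod-side annular area A_ann = π/4 × (6.85² − 3.97²) = 24.47 in^2
For equal Q, v ∝ 1/A, so v_ret/v_ext = A_cap/A_ann.

v_ret/v_ext ≈ 1.51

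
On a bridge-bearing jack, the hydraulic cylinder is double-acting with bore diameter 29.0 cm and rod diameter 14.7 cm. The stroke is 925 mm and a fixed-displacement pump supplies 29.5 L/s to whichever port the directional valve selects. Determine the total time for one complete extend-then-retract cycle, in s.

t ≈ 3.61 s

Cap-side area A_cap = π/4 × (29.0 cm)² = 660.5 cm^2
Rod-side annular area A_ann = π/4 × (29.0² − 14.7²) = 490.8 cm^2
t_ext = A_cap·L/Q = 2.071 s
t_ret = A_ann·L/Q = 1.539 s
t_cycle = t_ext + t_ret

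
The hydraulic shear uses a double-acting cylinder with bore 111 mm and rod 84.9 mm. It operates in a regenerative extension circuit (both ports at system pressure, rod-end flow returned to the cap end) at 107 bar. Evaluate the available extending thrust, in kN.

F ≈ 60.6 kN

With equal pressure on both faces, forces on the annular region cancel; the net push is pressure × rod cross-section.
Rod cross-section A_rod = π/4 × (84.9 mm)² = 5661 mm^2
F = P × A_rod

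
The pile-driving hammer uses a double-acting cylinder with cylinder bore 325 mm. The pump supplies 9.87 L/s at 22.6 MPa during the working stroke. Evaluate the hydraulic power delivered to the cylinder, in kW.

Hydraulic power = P × Q

W ≈ 223 kW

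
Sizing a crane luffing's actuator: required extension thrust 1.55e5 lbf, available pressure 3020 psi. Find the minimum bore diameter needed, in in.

D ≈ 8.08 in

Extension force acts on the full piston face: F = P × (π/4)D².
D = √(4F / (πP)) = √(4 × 1.55e5 lbf / (π × 3020 psi))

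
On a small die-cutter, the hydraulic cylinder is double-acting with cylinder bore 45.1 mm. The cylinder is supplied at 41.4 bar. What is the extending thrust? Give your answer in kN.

F ≈ 6.61 kN

Cap-side area A_cap = π/4 × (45.1 mm)² = 1598 mm^2
F = P × A_cap = 41.4 bar × A_cap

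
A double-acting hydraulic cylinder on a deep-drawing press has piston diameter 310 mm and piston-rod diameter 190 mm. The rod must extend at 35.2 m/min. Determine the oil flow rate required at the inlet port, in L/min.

Q ≈ 2660 L/min

Cap-side area A_cap = π/4 × (310 mm)² = 75480 mm^2
Q = A × v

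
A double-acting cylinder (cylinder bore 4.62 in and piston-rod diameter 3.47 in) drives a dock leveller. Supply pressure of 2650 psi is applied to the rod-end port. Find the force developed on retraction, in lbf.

Rod-side annular area A_ann = π/4 × (4.62² − 3.47²) = 7.307 in^2
On retraction the pressure acts on the annular area (bore minus rod).
F = P × A_ann

F ≈ 19400 lbf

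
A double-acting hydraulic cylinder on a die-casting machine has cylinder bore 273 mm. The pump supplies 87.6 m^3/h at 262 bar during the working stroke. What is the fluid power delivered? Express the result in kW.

Hydraulic power = P × Q

W ≈ 638 kW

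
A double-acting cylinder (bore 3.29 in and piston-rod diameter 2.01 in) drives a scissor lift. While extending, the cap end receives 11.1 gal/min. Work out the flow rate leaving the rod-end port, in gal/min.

Cap-side area A_cap = π/4 × (3.29 in)² = 8.501 in^2
Rod-side annular area A_ann = π/4 × (3.29² − 2.01²) = 5.328 in^2
Piston speed v = Q_in/A_cap; rod-end outflow Q_out = v × A_ann = Q_in × A_ann/A_cap.

Q_out ≈ 6.96 gal/min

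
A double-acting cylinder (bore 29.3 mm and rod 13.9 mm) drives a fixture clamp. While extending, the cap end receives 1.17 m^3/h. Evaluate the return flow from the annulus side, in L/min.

Cap-side area A_cap = π/4 × (29.3 mm)² = 674.3 mm^2
Rod-side annular area A_ann = π/4 × (29.3² − 13.9²) = 522.5 mm^2
Piston speed v = Q_in/A_cap; rod-end outflow Q_out = v × A_ann = Q_in × A_ann/A_cap.

Q_out ≈ 15.1 L/min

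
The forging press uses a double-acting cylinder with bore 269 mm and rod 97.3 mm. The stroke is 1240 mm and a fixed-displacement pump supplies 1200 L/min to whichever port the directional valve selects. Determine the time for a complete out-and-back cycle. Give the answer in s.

t ≈ 6.59 s

Cap-side area A_cap = π/4 × (269 mm)² = 56830 mm^2
Rod-side annular area A_ann = π/4 × (269² − 97.3²) = 49400 mm^2
t_ext = A_cap·L/Q = 3.524 s
t_ret = A_ann·L/Q = 3.063 s
t_cycle = t_ext + t_ret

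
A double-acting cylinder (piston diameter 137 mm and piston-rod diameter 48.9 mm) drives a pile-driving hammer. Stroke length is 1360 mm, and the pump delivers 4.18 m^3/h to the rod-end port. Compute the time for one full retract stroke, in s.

t ≈ 15.1 s

Rod-side annular area A_ann = π/4 × (137² − 48.9²) = 12860 mm^2
Swept volume V = A × L; t = V / Q = A·L / Q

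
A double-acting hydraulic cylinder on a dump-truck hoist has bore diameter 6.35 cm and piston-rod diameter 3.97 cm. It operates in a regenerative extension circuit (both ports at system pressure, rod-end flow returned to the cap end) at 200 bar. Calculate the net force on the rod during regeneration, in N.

F ≈ 24800 N

With equal pressure on both faces, forces on the annular region cancel; the net push is pressure × rod cross-section.
Rod cross-section A_rod = π/4 × (3.97 cm)² = 12.38 cm^2
F = P × A_rod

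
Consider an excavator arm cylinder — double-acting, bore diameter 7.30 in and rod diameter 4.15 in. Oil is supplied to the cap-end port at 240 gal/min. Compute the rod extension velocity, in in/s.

v ≈ 22.1 in/s

Cap-side area A_cap = π/4 × (7.30 in)² = 41.85 in^2
v = Q / A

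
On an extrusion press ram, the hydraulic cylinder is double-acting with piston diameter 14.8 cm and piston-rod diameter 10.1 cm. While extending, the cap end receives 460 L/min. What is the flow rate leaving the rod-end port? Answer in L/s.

Q_out ≈ 4.10 L/s

Cap-side area A_cap = π/4 × (14.8 cm)² = 172.0 cm^2
Rod-side annular area A_ann = π/4 × (14.8² − 10.1²) = 91.92 cm^2
Piston speed v = Q_in/A_cap; rod-end outflow Q_out = v × A_ann = Q_in × A_ann/A_cap.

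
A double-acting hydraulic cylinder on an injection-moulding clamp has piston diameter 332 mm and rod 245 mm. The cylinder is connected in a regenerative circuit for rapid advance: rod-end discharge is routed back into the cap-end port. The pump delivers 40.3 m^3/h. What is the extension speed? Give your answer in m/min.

v ≈ 14.2 m/min

In regeneration the rod-end outflow joins the pump flow into the cap end, so the net volume the pump must supply per unit advance equals the rod cross-section area.
Rod cross-section A_rod = π/4 × (245 mm)² = 47140 mm^2
v = Q_pump / A_rod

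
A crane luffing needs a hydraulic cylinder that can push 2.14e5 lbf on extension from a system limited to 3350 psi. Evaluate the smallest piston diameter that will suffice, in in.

Extension force acts on the full piston face: F = P × (π/4)D².
D = √(4F / (πP)) = √(4 × 2.14e5 lbf / (π × 3350 psi))

D ≈ 9.02 in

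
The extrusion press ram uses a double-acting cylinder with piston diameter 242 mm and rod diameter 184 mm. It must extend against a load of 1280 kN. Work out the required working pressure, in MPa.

P ≈ 27.8 MPa

Cap-side area A_cap = π/4 × (242 mm)² = 46000 mm^2
P = F / A = 1280 kN / A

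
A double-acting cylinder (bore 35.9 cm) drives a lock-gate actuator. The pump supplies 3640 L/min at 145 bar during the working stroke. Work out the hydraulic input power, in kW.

W ≈ 880 kW

Hydraulic power = P × Q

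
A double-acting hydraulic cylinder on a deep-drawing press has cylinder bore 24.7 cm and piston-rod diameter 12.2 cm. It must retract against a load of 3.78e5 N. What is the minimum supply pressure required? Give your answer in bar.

Rod-side annular area A_ann = π/4 × (24.7² − 12.2²) = 362.3 cm^2
Retraction: pressure acts on the annular area.
P = F / A = 3.78e5 N / A

P ≈ 104 bar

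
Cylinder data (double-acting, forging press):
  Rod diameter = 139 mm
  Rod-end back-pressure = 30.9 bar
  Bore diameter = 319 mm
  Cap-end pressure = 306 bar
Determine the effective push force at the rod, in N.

Cap-side area A_cap = π/4 × (319 mm)² = 79920 mm^2
Rod-side annular area A_ann = π/4 × (319² − 139²) = 64750 mm^2
Net thrust = P_cap·A_cap − P_rod·A_ann = 2.446e6 N − 2.001e5 N

F ≈ 2.25e6 N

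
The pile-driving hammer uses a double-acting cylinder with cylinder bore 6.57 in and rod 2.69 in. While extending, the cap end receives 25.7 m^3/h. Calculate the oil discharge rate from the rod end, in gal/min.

Q_out ≈ 94.2 gal/min

Cap-side area A_cap = π/4 × (6.57 in)² = 33.90 in^2
Rod-side annular area A_ann = π/4 × (6.57² − 2.69²) = 28.22 in^2
Piston speed v = Q_in/A_cap; rod-end outflow Q_out = v × A_ann = Q_in × A_ann/A_cap.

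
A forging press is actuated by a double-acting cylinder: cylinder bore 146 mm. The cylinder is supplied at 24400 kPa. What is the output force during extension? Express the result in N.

F ≈ 4.08e5 N

Cap-side area A_cap = π/4 × (146 mm)² = 16740 mm^2
F = P × A_cap = 24400 kPa × A_cap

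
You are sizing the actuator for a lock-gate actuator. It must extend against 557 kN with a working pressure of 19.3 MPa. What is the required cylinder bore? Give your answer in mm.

D ≈ 192 mm

Extension force acts on the full piston face: F = P × (π/4)D².
D = √(4F / (πP)) = √(4 × 557 kN / (π × 19.3 MPa))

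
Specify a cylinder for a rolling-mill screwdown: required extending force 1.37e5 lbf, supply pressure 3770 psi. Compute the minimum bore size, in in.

D ≈ 6.80 in

Extension force acts on the full piston face: F = P × (π/4)D².
D = √(4F / (πP)) = √(4 × 1.37e5 lbf / (π × 3770 psi))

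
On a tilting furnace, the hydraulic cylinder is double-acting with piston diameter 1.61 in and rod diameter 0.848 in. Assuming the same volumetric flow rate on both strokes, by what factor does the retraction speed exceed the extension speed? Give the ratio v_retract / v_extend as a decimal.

v_ret/v_ext ≈ 1.38

Cap-side area A_cap = π/4 × (1.61 in)² = 2.036 in^2
Rod-side annular area A_ann = π/4 × (1.61² − 0.848²) = 1.471 in^2
For equal Q, v ∝ 1/A, so v_ret/v_ext = A_cap/A_ann.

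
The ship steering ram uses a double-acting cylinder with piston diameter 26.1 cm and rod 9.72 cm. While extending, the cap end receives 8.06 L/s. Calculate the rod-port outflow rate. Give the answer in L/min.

Cap-side area A_cap = π/4 × (26.1 cm)² = 535.0 cm^2
Rod-side annular area A_ann = π/4 × (26.1² − 9.72²) = 460.8 cm^2
Piston speed v = Q_in/A_cap; rod-end outflow Q_out = v × A_ann = Q_in × A_ann/A_cap.

Q_out ≈ 417 L/min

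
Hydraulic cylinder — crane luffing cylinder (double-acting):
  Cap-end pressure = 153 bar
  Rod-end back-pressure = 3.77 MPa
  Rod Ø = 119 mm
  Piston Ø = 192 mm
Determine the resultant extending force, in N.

F ≈ 3.76e5 N

Cap-side area A_cap = π/4 × (192 mm)² = 28950 mm^2
Rod-side annular area A_ann = π/4 × (192² − 119²) = 17830 mm^2
Net thrust = P_cap·A_cap − P_rod·A_ann = 4.430e5 N − 67220 N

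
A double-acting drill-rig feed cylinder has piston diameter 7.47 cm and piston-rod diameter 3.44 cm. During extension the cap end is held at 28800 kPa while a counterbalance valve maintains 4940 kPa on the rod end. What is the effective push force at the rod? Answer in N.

Cap-side area A_cap = π/4 × (7.47 cm)² = 43.83 cm^2
Rod-side annular area A_ann = π/4 × (7.47² − 3.44²) = 34.53 cm^2
Net thrust = P_cap·A_cap − P_rod·A_ann = 1.262e5 N − 17060 N

F ≈ 1.09e5 N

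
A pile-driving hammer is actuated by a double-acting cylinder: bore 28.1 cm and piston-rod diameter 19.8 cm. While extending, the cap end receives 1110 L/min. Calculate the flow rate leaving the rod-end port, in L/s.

Cap-side area A_cap = π/4 × (28.1 cm)² = 620.2 cm^2
Rod-side annular area A_ann = π/4 × (28.1² − 19.8²) = 312.3 cm^2
Piston speed v = Q_in/A_cap; rod-end outflow Q_out = v × A_ann = Q_in × A_ann/A_cap.

Q_out ≈ 9.31 L/s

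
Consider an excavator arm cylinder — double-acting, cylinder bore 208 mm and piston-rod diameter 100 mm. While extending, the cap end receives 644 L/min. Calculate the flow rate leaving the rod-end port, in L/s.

Cap-side area A_cap = π/4 × (208 mm)² = 33980 mm^2
Rod-side annular area A_ann = π/4 × (208² − 100²) = 26130 mm^2
Piston speed v = Q_in/A_cap; rod-end outflow Q_out = v × A_ann = Q_in × A_ann/A_cap.

Q_out ≈ 8.25 L/s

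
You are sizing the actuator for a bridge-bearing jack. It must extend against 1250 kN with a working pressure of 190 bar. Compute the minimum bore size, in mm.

D ≈ 289 mm

Extension force acts on the full piston face: F = P × (π/4)D².
D = √(4F / (πP)) = √(4 × 1250 kN / (π × 190 bar))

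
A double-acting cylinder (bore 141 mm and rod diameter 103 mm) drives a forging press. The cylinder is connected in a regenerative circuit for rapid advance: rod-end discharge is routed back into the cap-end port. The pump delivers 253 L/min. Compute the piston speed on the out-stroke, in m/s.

In regeneration the rod-end outflow joins the pump flow into the cap end, so the net volume the pump must supply per unit advance equals the rod cross-section area.
Rod cross-section A_rod = π/4 × (103 mm)² = 8332 mm^2
v = Q_pump / A_rod

v ≈ 0.506 m/s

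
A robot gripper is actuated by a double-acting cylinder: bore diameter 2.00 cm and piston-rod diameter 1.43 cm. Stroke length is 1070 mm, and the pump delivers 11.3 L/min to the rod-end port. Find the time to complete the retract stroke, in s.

t ≈ 0.872 s

Rod-side annular area A_ann = π/4 × (2.00² − 1.43²) = 1.536 cm^2
Swept volume V = A × L; t = V / Q = A·L / Q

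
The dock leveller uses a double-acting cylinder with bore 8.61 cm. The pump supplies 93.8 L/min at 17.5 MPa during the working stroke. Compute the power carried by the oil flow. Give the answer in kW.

Hydraulic power = P × Q

W ≈ 27.4 kW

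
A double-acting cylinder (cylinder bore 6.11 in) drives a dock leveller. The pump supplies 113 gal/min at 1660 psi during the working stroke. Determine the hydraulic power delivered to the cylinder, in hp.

W ≈ 109 hp

Hydraulic power = P × Q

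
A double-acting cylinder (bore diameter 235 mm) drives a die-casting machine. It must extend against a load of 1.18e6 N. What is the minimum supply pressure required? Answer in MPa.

P ≈ 27.2 MPa

Cap-side area A_cap = π/4 × (235 mm)² = 43370 mm^2
P = F / A = 1.18e6 N / A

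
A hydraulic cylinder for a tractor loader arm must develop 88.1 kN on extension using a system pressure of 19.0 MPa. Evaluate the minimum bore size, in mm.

D ≈ 76.8 mm

Extension force acts on the full piston face: F = P × (π/4)D².
D = √(4F / (πP)) = √(4 × 88.1 kN / (π × 19.0 MPa))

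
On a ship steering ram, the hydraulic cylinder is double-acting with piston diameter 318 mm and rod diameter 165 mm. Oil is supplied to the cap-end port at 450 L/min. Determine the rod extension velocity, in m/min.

v ≈ 5.67 m/min

Cap-side area A_cap = π/4 × (318 mm)² = 79420 mm^2
v = Q / A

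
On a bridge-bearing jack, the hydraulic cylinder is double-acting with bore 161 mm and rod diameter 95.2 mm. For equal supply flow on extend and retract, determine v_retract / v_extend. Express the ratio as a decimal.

Cap-side area A_cap = π/4 × (161 mm)² = 20360 mm^2
Rod-side annular area A_ann = π/4 × (161² − 95.2²) = 13240 mm^2
For equal Q, v ∝ 1/A, so v_ret/v_ext = A_cap/A_ann.

v_ret/v_ext ≈ 1.54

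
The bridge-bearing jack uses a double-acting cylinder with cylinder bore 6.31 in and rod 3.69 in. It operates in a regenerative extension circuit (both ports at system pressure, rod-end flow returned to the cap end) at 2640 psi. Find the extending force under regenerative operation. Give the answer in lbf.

F ≈ 28200 lbf

With equal pressure on both faces, forces on the annular region cancel; the net push is pressure × rod cross-section.
Rod cross-section A_rod = π/4 × (3.69 in)² = 10.69 in^2
F = P × A_rod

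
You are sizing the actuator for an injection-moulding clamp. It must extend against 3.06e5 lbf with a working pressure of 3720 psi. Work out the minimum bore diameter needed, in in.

D ≈ 10.2 in

Extension force acts on the full piston face: F = P × (π/4)D².
D = √(4F / (πP)) = √(4 × 3.06e5 lbf / (π × 3720 psi))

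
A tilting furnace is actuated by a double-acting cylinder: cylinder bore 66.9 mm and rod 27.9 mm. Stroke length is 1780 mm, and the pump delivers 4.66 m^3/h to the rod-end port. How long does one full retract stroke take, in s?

Rod-side annular area A_ann = π/4 × (66.9² − 27.9²) = 2904 mm^2
Swept volume V = A × L; t = V / Q = A·L / Q

t ≈ 3.99 s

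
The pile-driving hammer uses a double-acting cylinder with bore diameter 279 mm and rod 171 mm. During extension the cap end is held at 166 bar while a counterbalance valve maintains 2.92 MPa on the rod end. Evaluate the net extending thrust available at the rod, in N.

F ≈ 9.03e5 N

Cap-side area A_cap = π/4 × (279 mm)² = 61140 mm^2
Rod-side annular area A_ann = π/4 × (279² − 171²) = 38170 mm^2
Net thrust = P_cap·A_cap − P_rod·A_ann = 1.015e6 N − 1.115e5 N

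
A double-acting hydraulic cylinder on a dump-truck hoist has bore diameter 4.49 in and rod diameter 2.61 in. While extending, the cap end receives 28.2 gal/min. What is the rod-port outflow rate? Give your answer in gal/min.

Q_out ≈ 18.7 gal/min

Cap-side area A_cap = π/4 × (4.49 in)² = 15.83 in^2
Rod-side annular area A_ann = π/4 × (4.49² − 2.61²) = 10.48 in^2
Piston speed v = Q_in/A_cap; rod-end outflow Q_out = v × A_ann = Q_in × A_ann/A_cap.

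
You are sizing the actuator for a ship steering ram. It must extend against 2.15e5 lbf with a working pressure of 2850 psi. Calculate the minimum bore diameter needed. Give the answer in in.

Extension force acts on the full piston face: F = P × (π/4)D².
D = √(4F / (πP)) = √(4 × 2.15e5 lbf / (π × 2850 psi))

D ≈ 9.80 in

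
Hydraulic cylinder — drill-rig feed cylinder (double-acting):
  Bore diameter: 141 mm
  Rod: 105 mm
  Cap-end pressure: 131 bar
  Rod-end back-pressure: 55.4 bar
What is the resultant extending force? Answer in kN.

Cap-side area A_cap = π/4 × (141 mm)² = 15610 mm^2
Rod-side annular area A_ann = π/4 × (141² − 105²) = 6955 mm^2
Net thrust = P_cap·A_cap − P_rod·A_ann = 204.5 kN − 38.53 kN

F ≈ 166 kN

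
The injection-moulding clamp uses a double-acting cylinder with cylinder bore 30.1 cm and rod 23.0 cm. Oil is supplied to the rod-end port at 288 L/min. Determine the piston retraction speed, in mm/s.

Rod-side annular area A_ann = π/4 × (30.1² − 23.0²) = 296.1 cm^2
Flow into the rod-end port fills the annular volume.
v = Q / A

v ≈ 162 mm/s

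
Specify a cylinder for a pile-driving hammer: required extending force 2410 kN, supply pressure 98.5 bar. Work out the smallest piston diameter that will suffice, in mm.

D ≈ 558 mm

Extension force acts on the full piston face: F = P × (π/4)D².
D = √(4F / (πP)) = √(4 × 2410 kN / (π × 98.5 bar))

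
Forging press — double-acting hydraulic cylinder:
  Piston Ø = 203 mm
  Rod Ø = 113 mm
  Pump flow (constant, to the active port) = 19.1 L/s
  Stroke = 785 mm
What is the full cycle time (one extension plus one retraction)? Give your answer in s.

Cap-side area A_cap = π/4 × (203 mm)² = 32370 mm^2
Rod-side annular area A_ann = π/4 × (203² − 113²) = 22340 mm^2
t_ext = A_cap·L/Q = 1.330 s
t_ret = A_ann·L/Q = 0.9180 s
t_cycle = t_ext + t_ret

t ≈ 2.25 s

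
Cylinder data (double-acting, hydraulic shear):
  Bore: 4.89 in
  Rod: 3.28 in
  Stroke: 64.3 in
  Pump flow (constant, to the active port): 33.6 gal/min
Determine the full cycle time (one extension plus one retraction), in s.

Cap-side area A_cap = π/4 × (4.89 in)² = 18.78 in^2
Rod-side annular area A_ann = π/4 × (4.89² − 3.28²) = 10.33 in^2
t_ext = A_cap·L/Q = 9.335 s
t_ret = A_ann·L/Q = 5.135 s
t_cycle = t_ext + t_ret

t ≈ 14.5 s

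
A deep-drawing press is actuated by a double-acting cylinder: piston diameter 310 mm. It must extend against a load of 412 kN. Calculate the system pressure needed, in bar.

P ≈ 54.6 bar

Cap-side area A_cap = π/4 × (310 mm)² = 75480 mm^2
P = F / A = 412 kN / A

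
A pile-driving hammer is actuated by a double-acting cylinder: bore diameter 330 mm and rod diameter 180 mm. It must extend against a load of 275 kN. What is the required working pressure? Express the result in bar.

P ≈ 32.2 bar

Cap-side area A_cap = π/4 × (330 mm)² = 85530 mm^2
P = F / A = 275 kN / A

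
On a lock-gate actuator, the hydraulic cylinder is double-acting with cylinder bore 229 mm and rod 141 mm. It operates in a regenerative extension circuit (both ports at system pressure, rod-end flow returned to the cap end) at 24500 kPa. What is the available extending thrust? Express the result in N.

With equal pressure on both faces, forces on the annular region cancel; the net push is pressure × rod cross-section.
Rod cross-section A_rod = π/4 × (141 mm)² = 15610 mm^2
F = P × A_rod

F ≈ 3.83e5 N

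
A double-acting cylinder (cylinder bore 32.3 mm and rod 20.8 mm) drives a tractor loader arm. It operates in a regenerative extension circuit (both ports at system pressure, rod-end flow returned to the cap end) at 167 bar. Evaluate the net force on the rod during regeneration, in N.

F ≈ 5670 N

With equal pressure on both faces, forces on the annular region cancel; the net push is pressure × rod cross-section.
Rod cross-section A_rod = π/4 × (20.8 mm)² = 339.8 mm^2
F = P × A_rod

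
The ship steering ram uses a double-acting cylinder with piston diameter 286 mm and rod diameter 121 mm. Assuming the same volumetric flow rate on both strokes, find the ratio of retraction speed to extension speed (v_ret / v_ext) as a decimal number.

v_ret/v_ext ≈ 1.22

Cap-side area A_cap = π/4 × (286 mm)² = 64240 mm^2
Rod-side annular area A_ann = π/4 × (286² − 121²) = 52740 mm^2
For equal Q, v ∝ 1/A, so v_ret/v_ext = A_cap/A_ann.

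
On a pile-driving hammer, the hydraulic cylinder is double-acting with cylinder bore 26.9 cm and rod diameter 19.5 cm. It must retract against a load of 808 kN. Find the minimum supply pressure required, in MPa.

P ≈ 30.0 MPa

Rod-side annular area A_ann = π/4 × (26.9² − 19.5²) = 269.7 cm^2
Retraction: pressure acts on the annular area.
P = F / A = 808 kN / A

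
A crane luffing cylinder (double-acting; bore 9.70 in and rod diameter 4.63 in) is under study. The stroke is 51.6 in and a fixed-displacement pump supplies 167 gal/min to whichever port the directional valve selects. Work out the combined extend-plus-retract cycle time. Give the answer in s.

Cap-side area A_cap = π/4 × (9.70 in)² = 73.90 in^2
Rod-side annular area A_ann = π/4 × (9.70² − 4.63²) = 57.06 in^2
t_ext = A_cap·L/Q = 5.931 s
t_ret = A_ann·L/Q = 4.579 s
t_cycle = t_ext + t_ret

t ≈ 10.5 s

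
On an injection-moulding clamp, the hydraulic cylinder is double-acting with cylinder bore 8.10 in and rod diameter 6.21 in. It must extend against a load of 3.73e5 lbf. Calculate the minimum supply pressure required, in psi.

P ≈ 7240 psi

Cap-side area A_cap = π/4 × (8.10 in)² = 51.53 in^2
P = F / A = 3.73e5 lbf / A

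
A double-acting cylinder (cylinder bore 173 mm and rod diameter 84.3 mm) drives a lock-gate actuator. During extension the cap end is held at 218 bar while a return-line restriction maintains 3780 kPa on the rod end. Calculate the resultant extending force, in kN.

F ≈ 445 kN

Cap-side area A_cap = π/4 × (173 mm)² = 23510 mm^2
Rod-side annular area A_ann = π/4 × (173² − 84.3²) = 17920 mm^2
Net thrust = P_cap·A_cap − P_rod·A_ann = 512.4 kN − 67.76 kN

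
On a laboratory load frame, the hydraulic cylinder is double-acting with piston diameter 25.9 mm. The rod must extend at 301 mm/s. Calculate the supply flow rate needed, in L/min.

Cap-side area A_cap = π/4 × (25.9 mm)² = 526.9 mm^2
Q = A × v

Q ≈ 9.51 L/min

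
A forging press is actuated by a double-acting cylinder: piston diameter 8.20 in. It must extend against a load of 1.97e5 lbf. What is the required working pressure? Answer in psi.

P ≈ 3730 psi

Cap-side area A_cap = π/4 × (8.20 in)² = 52.81 in^2
P = F / A = 1.97e5 lbf / A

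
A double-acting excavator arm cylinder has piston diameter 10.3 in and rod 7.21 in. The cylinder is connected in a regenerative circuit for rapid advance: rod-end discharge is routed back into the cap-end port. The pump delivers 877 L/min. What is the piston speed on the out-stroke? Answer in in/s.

v ≈ 21.8 in/s

In regeneration the rod-end outflow joins the pump flow into the cap end, so the net volume the pump must supply per unit advance equals the rod cross-section area.
Rod cross-section A_rod = π/4 × (7.21 in)² = 40.83 in^2
v = Q_pump / A_rod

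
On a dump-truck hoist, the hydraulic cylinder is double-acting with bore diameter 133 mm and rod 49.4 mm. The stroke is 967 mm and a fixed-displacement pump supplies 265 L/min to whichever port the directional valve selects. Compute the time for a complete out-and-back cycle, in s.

Cap-side area A_cap = π/4 × (133 mm)² = 13890 mm^2
Rod-side annular area A_ann = π/4 × (133² − 49.4²) = 11980 mm^2
t_ext = A_cap·L/Q = 3.042 s
t_ret = A_ann·L/Q = 2.622 s
t_cycle = t_ext + t_ret

t ≈ 5.66 s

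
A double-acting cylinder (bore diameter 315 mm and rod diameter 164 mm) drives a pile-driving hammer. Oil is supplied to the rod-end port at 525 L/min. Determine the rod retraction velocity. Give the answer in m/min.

v ≈ 9.24 m/min

Rod-side annular area A_ann = π/4 × (315² − 164²) = 56810 mm^2
Flow into the rod-end port fills the annular volume.
v = Q / A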